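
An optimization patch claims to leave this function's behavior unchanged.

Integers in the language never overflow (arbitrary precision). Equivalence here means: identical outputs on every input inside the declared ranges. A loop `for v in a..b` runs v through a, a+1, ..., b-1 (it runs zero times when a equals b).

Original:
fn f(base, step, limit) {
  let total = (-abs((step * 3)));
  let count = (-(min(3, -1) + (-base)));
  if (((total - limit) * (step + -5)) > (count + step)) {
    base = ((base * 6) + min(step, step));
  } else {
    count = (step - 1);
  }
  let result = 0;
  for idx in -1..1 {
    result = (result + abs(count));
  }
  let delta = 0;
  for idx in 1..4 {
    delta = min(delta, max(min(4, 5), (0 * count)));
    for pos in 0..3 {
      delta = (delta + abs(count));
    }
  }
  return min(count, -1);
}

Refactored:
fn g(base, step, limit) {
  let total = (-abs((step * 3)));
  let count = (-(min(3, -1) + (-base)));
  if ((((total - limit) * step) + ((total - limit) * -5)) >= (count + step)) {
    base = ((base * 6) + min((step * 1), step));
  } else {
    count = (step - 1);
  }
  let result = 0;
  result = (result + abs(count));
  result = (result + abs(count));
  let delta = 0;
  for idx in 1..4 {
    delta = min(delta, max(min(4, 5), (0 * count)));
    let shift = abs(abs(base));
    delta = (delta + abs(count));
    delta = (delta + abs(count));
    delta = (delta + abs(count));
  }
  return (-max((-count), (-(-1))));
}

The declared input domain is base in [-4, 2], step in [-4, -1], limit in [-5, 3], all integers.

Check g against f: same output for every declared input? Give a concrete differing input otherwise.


base=0, step=-1, limit=-3 yields -2 from f but -1 from g.
verdict: not equivalent; witness: base=0, step=-1, limit=-3


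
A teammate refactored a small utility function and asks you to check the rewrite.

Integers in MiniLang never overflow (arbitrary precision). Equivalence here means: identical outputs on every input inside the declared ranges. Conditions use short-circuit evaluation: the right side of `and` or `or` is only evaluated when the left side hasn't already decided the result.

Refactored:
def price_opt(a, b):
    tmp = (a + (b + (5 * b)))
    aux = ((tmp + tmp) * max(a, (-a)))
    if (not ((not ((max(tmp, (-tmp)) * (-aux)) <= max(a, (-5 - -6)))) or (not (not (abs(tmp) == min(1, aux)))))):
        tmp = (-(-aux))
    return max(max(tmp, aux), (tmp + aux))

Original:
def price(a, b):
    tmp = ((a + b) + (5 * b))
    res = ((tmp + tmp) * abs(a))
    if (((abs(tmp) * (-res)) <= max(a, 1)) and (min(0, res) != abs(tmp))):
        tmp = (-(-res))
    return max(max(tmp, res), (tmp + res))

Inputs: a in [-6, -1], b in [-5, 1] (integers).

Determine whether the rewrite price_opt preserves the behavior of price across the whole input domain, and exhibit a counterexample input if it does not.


Evaluate both at a=-5, b=1.
price: tmp := 1 | res := 10 | (((abs(tmp) * (-res)) <= max(a, 1)) and (min(0, res) != abs(tmp))): true | tmp := 10 | result 20
price_opt: tmp := 1 | aux := 10 | (not ((not ((max(tmp, (-tmp)) * (-aux)) <= max(a, (-5 - -6)))) or (not (not (abs(tmp) == min(1, aux)))))): false | result 11
20 vs 11 — the two versions disagree here.
verdict: not equivalent; witness: a=-5, b=1


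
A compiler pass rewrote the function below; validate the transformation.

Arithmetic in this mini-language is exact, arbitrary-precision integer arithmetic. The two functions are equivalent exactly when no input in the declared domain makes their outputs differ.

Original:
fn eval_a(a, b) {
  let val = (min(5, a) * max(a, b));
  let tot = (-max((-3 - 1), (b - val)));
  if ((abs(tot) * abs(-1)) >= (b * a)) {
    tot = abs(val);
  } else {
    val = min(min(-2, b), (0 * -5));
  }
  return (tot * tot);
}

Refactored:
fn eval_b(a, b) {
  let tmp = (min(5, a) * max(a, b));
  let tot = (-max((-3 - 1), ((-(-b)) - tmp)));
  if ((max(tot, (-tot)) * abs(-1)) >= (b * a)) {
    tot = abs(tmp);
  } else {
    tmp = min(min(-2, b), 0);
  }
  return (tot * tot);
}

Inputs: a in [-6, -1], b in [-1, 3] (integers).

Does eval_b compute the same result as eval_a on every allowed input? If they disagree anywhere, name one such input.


Changes here: local variable names differ; and min/max/abs usage differs; and arithmetic usage differs; and constant usage differs; the full 30-point sweep finds no disagreement.
verdict: equivalent


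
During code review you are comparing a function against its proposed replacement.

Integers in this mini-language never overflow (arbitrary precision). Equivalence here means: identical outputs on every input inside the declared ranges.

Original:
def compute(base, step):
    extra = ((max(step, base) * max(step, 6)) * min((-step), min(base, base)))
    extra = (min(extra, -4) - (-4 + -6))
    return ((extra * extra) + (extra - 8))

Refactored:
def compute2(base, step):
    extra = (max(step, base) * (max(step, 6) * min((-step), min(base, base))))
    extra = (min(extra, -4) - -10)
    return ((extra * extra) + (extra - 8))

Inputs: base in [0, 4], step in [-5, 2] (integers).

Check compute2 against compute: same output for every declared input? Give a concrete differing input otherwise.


The two are interchangeable: constant usage differs, and arithmetic usage differs, and every declared input agrees.
Tracing base=0, step=-1: compute: extra = 0; extra = 6; return 34 | compute2: extra = 0; extra = 6; return 34 — matching result 34.
Across all 40 domain points the two functions coincide.
verdict: equivalent


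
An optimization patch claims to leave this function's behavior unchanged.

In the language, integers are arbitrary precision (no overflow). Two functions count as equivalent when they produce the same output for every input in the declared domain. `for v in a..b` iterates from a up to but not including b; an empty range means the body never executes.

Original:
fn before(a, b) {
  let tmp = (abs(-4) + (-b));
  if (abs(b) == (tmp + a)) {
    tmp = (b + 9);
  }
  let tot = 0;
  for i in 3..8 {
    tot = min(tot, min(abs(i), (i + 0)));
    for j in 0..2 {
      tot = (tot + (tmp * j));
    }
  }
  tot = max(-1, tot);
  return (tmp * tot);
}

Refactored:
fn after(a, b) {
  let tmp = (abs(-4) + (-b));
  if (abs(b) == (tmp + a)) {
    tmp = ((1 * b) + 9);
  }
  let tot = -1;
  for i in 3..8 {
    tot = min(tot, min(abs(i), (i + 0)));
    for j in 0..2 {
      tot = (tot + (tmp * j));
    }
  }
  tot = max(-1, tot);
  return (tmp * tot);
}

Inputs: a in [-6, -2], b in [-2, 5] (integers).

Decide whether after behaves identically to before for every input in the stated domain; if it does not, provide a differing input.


These are not equivalent — on a=-6, b=3 the outputs split (5 vs 4).
before: tmp := 1 | (abs(b) == (tmp + a)): false | tot := 0 | iter i=3: | tot := 0 | iter j=0: | tot := 0 | iter j=1: | tot := 1 | iter i=4: | tot := 1 | iter j=0: | tot := 1 | iter j=1: | tot := 2 | iter i=5: | tot := 2 | iter j=0: | tot := 2 | iter j=1: | tot := 3 | iter i=6: | tot := 3 | iter j=0: | tot := 3 | iter j=1: | tot := 4 | iter i=7: | tot := 4 | iter j=0: | tot := 4 | iter j=1: | tot := 5 | tot := 5 | result 5
after: tmp := 1 | (abs(b) == (tmp + a)): false | tot := -1 | iter i=3: | tot := -1 | iter j=0: | tot := -1 | iter j=1: | tot := 0 | iter i=4: | tot := 0 | iter j=0: | tot := 0 | iter j=1: | tot := 1 | iter i=5: | tot := 1 | iter j=0: | tot := 1 | iter j=1: | tot := 2 | iter i=6: | tot := 2 | iter j=0: | tot := 2 | iter j=1: | tot := 3 | iter i=7: | tot := 3 | iter j=0: | tot := 3 | iter j=1: | tot := 4 | tot := 4 | result 4
verdict: not equivalent; witness: a=-6, b=3


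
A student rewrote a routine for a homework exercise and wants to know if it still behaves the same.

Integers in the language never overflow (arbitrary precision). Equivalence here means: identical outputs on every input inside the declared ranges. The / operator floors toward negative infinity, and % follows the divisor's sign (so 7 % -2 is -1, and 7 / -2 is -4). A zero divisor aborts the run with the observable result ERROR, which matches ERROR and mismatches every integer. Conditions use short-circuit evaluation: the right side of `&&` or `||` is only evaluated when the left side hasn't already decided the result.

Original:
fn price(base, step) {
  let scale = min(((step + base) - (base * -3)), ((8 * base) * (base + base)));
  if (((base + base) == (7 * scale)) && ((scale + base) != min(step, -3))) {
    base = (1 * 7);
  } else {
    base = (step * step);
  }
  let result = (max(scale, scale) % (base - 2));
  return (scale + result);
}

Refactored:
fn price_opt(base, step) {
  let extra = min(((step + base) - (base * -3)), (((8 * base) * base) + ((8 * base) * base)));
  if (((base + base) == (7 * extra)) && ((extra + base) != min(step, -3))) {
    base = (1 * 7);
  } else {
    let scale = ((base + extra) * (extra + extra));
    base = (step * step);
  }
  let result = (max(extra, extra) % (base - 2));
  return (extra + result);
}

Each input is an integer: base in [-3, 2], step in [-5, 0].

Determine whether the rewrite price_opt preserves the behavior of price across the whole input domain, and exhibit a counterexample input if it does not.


Reading the diff, among the changes: constant usage differs, and statement counts differ, and local variable names differ, and arithmetic usage differs.
One worked example (base=-2, step=-1) — price: scale = -9; (((base + base) == (7 * scale)) && ((scale + base) != min(step, -3))) -> false; base = 1; result = 0; return -9; price_opt: extra = -9; (((base + base) == (7 * extra)) && ((extra + base) != min(step, -3))) -> false; scale = 198; base = 1; result = 0; return -9; agreement on -9.
Across all 36 domain points the two functions coincide.
verdict: equivalent


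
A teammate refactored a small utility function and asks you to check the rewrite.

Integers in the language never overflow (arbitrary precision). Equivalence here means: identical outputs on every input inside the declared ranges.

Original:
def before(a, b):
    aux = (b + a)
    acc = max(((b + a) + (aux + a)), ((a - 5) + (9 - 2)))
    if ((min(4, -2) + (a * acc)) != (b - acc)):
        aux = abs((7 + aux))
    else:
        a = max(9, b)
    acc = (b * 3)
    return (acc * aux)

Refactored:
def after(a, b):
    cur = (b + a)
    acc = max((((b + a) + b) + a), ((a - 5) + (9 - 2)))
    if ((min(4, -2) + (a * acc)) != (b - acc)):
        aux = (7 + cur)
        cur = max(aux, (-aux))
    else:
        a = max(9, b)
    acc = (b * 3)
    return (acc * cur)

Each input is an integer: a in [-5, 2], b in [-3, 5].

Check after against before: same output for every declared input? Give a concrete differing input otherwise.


Not equivalent: a=-4, b=4 separates them (0 vs 84).
before: aux becomes 0; next acc becomes -2; next ((min(4, -2) + (a * acc)) != (b - acc)) evaluates to false; next a becomes 9; next acc becomes 12; next final value 0
after: cur becomes 0; next acc becomes 0; next ((min(4, -2) + (a * acc)) != (b - acc)) evaluates to true; next aux becomes 7; next cur becomes 7; next acc becomes 12; next final value 84
verdict: not equivalent; witness: a=-4, b=4


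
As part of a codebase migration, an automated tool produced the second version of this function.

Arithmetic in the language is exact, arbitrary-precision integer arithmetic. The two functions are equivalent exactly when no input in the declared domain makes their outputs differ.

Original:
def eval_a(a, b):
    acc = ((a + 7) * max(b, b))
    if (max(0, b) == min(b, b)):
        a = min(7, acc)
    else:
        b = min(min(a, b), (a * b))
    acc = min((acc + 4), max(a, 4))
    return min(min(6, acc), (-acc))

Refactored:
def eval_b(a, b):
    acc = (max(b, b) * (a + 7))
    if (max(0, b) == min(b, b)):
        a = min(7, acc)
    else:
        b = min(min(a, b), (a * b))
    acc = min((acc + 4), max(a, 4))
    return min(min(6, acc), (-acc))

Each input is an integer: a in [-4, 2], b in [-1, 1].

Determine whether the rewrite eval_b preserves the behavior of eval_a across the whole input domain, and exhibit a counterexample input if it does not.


This is a faithful refactor — same computation, different form, but the computed results match everywhere.
As a probe, take a=1, b=-1: eval_a runs acc=-8, then (max(0, b) == min(b, b)) is false, then b=-1, then acc=-4, then returns -4; eval_b runs acc=-8, then (max(0, b) == min(b, b)) is false, then b=-1, then acc=-4, then returns -4; both end at -4.
Every one of the 21 inputs gives matching results.
verdict: equivalent


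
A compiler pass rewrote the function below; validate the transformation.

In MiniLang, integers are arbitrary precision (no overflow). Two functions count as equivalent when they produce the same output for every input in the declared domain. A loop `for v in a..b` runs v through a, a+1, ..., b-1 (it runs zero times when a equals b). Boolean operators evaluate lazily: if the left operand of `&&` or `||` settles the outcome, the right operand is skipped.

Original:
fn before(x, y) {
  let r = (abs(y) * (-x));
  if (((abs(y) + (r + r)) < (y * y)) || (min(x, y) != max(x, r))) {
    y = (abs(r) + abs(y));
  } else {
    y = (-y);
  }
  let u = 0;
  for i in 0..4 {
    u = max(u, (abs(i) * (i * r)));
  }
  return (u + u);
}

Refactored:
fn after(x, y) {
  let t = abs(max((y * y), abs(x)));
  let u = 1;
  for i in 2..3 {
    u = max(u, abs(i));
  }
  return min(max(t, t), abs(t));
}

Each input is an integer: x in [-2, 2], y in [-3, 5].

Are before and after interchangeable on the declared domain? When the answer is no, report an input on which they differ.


On input x=-2, y=-3, before returns 108 while after returns 9.
verdict: not equivalent; witness: x=-2, y=-3


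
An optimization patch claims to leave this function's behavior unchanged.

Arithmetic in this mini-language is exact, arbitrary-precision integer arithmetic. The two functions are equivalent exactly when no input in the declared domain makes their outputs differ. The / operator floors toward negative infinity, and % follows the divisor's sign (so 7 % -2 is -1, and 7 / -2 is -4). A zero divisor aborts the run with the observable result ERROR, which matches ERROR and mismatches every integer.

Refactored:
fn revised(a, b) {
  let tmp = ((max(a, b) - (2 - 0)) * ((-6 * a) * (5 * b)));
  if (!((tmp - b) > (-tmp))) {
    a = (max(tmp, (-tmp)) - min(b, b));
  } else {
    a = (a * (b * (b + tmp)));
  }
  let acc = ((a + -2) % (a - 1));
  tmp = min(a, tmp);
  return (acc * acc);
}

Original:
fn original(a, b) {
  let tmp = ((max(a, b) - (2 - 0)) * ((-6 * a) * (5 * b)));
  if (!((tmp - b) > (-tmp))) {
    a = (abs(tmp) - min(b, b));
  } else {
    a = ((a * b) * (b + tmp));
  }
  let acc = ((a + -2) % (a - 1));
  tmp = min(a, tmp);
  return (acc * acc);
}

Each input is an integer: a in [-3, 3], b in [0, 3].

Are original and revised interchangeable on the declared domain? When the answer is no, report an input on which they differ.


The two versions differ — the changes include min/max/abs usage differs.
One worked example (a=2, b=1) — original: tmp becomes 0; next (!((tmp - b) > (-tmp))) evaluates to true; next a becomes -1; next acc becomes -1; next tmp becomes -1; next final value 1; revised: tmp becomes 0; next (!((tmp - b) > (-tmp))) evaluates to true; next a becomes -1; next acc becomes -1; next tmp becomes -1; next final value 1; agreement on 1.
Sweeping the whole domain (28 inputs) finds no disagreement.
verdict: equivalent


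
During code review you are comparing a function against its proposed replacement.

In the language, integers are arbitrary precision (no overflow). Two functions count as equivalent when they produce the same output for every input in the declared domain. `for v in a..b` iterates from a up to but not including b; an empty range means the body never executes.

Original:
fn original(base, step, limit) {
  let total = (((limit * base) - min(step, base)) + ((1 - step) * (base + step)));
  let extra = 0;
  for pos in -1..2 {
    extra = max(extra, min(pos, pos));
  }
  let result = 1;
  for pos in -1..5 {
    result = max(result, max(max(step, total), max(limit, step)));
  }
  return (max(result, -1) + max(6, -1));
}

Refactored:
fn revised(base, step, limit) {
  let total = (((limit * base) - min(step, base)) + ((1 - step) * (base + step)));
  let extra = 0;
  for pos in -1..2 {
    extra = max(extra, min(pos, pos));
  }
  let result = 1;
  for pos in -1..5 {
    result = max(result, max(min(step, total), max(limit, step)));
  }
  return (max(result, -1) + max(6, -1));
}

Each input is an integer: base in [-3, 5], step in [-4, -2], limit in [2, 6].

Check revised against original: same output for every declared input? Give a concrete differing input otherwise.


These are not equivalent — on base=2, step=-3, limit=2 the outputs split (9 vs 8).
original: total=3, then extra=0, then (pos=-1), then extra=0, then (pos=0), then extra=0, then (pos=1), then extra=1, then result=1, then (pos=-1), then result=3, then (pos=0), then result=3, then (pos=1), then result=3, then (pos=2), then result=3, then (pos=3), then result=3, then (pos=4), then result=3, then returns 9
revised: total=3, then extra=0, then (pos=-1), then extra=0, then (pos=0), then extra=0, then (pos=1), then extra=1, then result=1, then (pos=-1), then result=2, then (pos=0), then result=2, then (pos=1), then result=2, then (pos=2), then result=2, then (pos=3), then result=2, then (pos=4), then result=2, then returns 8
verdict: not equivalent; witness: base=2, step=-3, limit=2


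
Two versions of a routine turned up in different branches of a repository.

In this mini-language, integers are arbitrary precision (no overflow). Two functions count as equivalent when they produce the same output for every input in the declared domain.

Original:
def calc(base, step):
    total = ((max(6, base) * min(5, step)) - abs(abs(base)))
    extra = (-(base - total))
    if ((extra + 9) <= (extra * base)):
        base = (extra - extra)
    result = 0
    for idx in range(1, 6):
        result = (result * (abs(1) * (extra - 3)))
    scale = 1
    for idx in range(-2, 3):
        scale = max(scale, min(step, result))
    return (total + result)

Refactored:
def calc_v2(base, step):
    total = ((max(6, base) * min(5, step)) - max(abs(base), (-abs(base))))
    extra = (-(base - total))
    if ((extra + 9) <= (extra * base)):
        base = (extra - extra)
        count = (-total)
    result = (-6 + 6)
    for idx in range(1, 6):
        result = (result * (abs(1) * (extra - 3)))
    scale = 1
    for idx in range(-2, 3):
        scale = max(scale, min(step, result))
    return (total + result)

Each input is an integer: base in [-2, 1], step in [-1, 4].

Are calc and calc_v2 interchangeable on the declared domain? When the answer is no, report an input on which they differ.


This is a faithful refactor — min/max/abs usage differs; constant usage differs; local variable names differ; statement counts differ; arithmetic usage differs, but the computed results match everywhere.
Spot check at base=1, step=2 — calc: total=11, then extra=10, then ((extra + 9) <= (extra * base)) is false, then result=0, then (idx=1), then result=0, then (idx=2), then result=0, then (idx=3), then result=0, then (idx=4), then result=0, then (idx=5), then result=0, then scale=1, then (idx=-2), then scale=1, then (idx=-1), then scale=1, then (idx=0), then scale=1, then (idx=1), then scale=1, then (idx=2), then scale=1, then returns 11. calc_v2: total=11, then extra=10, then ((extra + 9) <= (extra * base)) is false, then result=0, then (idx=1), then result=0, then (idx=2), then result=0, then (idx=3), then result=0, then (idx=4), then result=0, then (idx=5), then result=0, then scale=1, then (idx=-2), then scale=1, then (idx=-1), then scale=1, then (idx=0), then scale=1, then (idx=1), then scale=1, then (idx=2), then scale=1, then returns 11. Both give 11.
Every one of the 24 inputs gives matching results.
verdict: equivalent


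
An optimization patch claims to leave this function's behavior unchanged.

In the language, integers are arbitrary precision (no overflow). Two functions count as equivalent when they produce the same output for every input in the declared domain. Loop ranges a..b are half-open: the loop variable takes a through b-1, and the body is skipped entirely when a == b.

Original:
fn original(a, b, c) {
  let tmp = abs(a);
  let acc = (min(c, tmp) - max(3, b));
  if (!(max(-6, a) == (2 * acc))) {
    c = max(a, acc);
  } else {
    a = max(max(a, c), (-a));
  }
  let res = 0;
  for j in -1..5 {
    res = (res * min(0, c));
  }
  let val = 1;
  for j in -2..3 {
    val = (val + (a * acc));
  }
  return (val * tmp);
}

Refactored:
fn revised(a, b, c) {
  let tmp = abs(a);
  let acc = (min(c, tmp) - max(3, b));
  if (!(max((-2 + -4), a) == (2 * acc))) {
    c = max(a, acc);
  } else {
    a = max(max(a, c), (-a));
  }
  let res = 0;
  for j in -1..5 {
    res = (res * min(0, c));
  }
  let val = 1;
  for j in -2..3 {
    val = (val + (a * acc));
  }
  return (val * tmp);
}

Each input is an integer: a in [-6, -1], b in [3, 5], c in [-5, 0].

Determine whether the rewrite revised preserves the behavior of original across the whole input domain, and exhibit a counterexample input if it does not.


Reading the diff, among the changes: constant usage differs, and arithmetic usage differs.
One worked example (a=-1, b=4, c=0) — original: tmp = 1; acc = -4; (!(max(-6, a) == (2 * acc))) -> true; c = -1; res = 0; [j=-1]; res = 0; [j=0]; res = 0; [j=1]; res = 0; [j=2]; res = 0; [j=3]; res = 0; [j=4]; res = 0; val = 1; [j=-2]; val = 5; [j=-1]; val = 9; [j=0]; val = 13; [j=1]; val = 17; [j=2]; val = 21; return 21; revised: tmp = 1; acc = -4; (!(max((-2 + -4), a) == (2 * acc))) -> true; c = -1; res = 0; [j=-1]; res = 0; [j=0]; res = 0; [j=1]; res = 0; [j=2]; res = 0; [j=3]; res = 0; [j=4]; res = 0; val = 1; [j=-2]; val = 5; [j=-1]; val = 9; [j=0]; val = 13; [j=1]; val = 17; [j=2]; val = 21; return 21; agreement on 21.
Every one of the 108 inputs gives matching results.
verdict: equivalent


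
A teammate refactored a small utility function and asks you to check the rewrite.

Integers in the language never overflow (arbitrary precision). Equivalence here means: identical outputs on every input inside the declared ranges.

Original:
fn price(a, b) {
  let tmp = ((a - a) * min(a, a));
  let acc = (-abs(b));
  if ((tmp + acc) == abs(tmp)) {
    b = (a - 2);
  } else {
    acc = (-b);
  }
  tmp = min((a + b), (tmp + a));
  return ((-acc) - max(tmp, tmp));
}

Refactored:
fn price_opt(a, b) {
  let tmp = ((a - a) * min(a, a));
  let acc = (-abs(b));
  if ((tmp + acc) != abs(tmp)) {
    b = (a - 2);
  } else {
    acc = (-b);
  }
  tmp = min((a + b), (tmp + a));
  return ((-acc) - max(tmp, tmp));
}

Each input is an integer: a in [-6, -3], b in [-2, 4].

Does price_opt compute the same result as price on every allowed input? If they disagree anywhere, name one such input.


Not equivalent: a=-6, b=-2 separates them (6 vs 16).
price: tmp=0, then acc=-2, then ((tmp + acc) == abs(tmp)) is false, then acc=2, then tmp=-8, then returns 6
price_opt: tmp=0, then acc=-2, then ((tmp + acc) != abs(tmp)) is true, then b=-8, then tmp=-14, then returns 16
verdict: not equivalent; witness: a=-6, b=-2


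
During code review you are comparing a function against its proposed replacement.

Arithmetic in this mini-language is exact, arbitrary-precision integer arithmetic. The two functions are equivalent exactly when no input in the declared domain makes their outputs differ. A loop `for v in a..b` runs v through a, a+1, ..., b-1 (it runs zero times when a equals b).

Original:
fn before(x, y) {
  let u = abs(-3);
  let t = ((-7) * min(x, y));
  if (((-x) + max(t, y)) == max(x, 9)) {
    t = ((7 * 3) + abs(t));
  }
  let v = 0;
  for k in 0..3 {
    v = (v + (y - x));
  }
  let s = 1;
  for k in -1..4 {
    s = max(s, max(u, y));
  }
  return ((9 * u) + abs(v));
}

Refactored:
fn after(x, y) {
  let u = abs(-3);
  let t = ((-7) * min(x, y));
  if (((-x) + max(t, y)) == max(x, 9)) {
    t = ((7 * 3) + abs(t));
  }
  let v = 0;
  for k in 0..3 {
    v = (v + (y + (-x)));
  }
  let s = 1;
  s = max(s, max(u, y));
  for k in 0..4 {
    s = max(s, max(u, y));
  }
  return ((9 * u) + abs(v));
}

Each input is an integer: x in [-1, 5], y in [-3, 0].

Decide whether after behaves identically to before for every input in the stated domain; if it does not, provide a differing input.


Side by side, the visible changes include: min/max/abs usage differs; and arithmetic usage differs; and loop structure differs; and statement counts differ.
Tracing x=4, y=-2: before: u=3, then t=14, then (((-x) + max(t, y)) == max(x, 9)) is false, then v=0, then (k=0), then v=-6, then (k=1), then v=-12, then (k=2), then v=-18, then s=1, then (k=-1), then s=3, then (k=0), then s=3, then (k=1), then s=3, then (k=2), then s=3, then (k=3), then s=3, then returns 45 | after: u=3, then t=14, then (((-x) + max(t, y)) == max(x, 9)) is false, then v=0, then (k=0), then v=-6, then (k=1), then v=-12, then (k=2), then v=-18, then s=1, then s=3, then (k=0), then s=3, then (k=1), then s=3, then (k=2), then s=3, then (k=3), then s=3, then returns 45 — matching result 45.
Every one of the 28 inputs gives matching results.
verdict: equivalent


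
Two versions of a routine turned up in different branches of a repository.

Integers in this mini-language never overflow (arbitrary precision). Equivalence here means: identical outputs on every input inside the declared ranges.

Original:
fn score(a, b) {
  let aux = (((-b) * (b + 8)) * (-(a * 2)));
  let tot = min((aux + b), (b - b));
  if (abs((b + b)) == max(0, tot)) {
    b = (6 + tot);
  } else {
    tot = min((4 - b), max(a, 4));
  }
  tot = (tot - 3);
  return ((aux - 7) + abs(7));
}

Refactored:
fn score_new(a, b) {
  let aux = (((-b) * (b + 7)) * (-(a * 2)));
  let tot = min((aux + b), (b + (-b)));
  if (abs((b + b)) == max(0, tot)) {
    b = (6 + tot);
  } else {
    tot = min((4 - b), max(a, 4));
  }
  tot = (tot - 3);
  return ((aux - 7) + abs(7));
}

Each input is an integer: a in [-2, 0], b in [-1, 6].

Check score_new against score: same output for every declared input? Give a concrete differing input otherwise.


Input a=-2, b=-1: 28 from score versus 24 from score_new.
verdict: not equivalent; witness: a=-2, b=-1


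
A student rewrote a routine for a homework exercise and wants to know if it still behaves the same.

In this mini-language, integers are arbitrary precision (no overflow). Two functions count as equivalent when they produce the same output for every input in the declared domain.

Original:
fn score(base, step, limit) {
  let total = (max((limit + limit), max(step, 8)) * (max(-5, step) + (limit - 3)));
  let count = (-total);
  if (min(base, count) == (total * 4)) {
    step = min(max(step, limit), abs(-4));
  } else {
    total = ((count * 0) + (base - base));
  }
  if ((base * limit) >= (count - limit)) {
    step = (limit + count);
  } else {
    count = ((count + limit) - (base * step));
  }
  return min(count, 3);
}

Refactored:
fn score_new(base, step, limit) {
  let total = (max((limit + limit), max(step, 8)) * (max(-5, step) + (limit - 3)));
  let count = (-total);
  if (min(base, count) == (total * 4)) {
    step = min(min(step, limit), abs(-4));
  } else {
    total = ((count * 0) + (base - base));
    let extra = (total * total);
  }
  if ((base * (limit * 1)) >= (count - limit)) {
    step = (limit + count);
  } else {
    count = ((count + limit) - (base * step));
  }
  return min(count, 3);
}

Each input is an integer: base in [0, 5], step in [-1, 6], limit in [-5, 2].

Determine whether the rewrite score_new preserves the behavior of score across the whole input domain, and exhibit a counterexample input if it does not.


The rewrite breaks on base=1, step=4, limit=-1, where the results are -5 and 0.
score: total = 0; count = 0; (min(base, count) == (total * 4)) -> true; step = 4; ((base * limit) >= (count - limit)) -> false; count = -5; return -5
score_new: total = 0; count = 0; (min(base, count) == (total * 4)) -> true; step = -1; ((base * (limit * 1)) >= (count - limit)) -> false; count = 0; return 0
verdict: not equivalent; witness: base=1, step=4, limit=-1


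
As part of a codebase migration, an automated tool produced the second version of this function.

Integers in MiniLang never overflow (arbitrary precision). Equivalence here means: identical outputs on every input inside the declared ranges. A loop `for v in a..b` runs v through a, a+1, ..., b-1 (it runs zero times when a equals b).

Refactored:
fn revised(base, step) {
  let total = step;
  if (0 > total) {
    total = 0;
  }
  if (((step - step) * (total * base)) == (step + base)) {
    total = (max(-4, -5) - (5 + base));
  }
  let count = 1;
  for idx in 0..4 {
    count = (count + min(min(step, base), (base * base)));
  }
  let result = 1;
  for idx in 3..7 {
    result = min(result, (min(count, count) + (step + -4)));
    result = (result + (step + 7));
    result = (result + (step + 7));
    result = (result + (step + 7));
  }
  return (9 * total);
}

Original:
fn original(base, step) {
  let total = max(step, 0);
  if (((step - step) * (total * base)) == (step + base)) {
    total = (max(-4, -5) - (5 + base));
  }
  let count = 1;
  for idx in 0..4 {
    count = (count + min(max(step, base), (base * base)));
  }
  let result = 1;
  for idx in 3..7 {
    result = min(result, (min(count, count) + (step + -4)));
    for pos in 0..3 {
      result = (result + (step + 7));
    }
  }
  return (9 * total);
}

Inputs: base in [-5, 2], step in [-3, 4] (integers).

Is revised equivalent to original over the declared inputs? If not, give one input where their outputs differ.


Equivalent. Although `max(step, base)` became `min(step, base)`, no input in the stated domain can expose it.
Sweeping the whole domain (64 inputs) finds no disagreement.
Tracing base=0, step=1: original: total=1, then (((step - step) * (total * base)) == (step + base)) is false, then count=1, then (idx=0), then count=1, then (idx=1), then count=1, then (idx=2), then count=1, then (idx=3), then count=1, then result=1, then (idx=3), then result=-2, then (pos=0), then result=6, then (pos=1), then result=14, then (pos=2), then result=22, then (idx=4), then result=-2, then (pos=0), then result=6, then (pos=1), then result=14, then (pos=2), then result=22, then (idx=5), then result=-2, then (pos=0), then result=6, then (pos=1), then result=14, then (pos=2), then result=22, then (idx=6), then result=-2, then (pos=0), then result=6, then (pos=1), then result=14, then (pos=2), then result=22, then returns 9 | revised: total=1, then (0 > total) is false, then (((step - step) * (total * base)) == (step + base)) is false, then count=1, then (idx=0), then count=1, then (idx=1), then count=1, then (idx=2), then count=1, then (idx=3), then count=1, then result=1, then (idx=3), then result=-2, then result=6, then result=14, then result=22, then (idx=4), then result=-2, then result=6, then result=14, then result=22, then (idx=5), then result=-2, then result=6, then result=14, then result=22, then (idx=6), then result=-2, then result=6, then result=14, then result=22, then returns 9 — matching result 9.
verdict: equivalent


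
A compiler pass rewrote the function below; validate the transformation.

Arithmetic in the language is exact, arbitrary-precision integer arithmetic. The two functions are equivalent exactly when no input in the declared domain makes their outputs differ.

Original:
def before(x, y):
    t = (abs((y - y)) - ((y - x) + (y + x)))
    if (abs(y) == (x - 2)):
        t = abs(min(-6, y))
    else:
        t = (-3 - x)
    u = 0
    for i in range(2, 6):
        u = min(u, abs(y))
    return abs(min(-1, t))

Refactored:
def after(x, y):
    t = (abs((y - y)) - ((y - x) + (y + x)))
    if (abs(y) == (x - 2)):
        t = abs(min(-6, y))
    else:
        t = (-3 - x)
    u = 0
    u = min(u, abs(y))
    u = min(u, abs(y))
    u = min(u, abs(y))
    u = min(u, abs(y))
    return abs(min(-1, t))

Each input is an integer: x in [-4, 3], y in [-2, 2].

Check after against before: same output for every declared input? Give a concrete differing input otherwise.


Comparing the listings, the differences include: min/max/abs usage differs; also local variable names differ; also statement counts differ; also loop structure differs.
One worked example (x=-4, y=0) — before: t = 0; (abs(y) == (x - 2)) -> false; t = 1; u = 0; [i=2]; u = 0; [i=3]; u = 0; [i=4]; u = 0; [i=5]; u = 0; return 1; after: t = 0; (abs(y) == (x - 2)) -> false; t = 1; u = 0; u = 0; u = 0; u = 0; u = 0; return 1; agreement on 1.
Sweeping the whole domain (40 inputs) finds no disagreement.
verdict: equivalent


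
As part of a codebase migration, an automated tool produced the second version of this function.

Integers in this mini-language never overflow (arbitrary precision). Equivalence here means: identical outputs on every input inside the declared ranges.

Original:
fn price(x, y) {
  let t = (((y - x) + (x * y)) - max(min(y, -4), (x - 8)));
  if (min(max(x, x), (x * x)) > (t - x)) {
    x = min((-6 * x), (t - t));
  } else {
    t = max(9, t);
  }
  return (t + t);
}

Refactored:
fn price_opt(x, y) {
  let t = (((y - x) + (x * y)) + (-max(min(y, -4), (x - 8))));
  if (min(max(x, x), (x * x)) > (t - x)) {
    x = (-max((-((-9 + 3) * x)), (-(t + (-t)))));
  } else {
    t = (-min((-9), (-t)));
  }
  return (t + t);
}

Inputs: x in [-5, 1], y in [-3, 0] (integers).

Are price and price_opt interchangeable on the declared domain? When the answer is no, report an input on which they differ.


Differences: arithmetic usage differs, plus constant usage differs — yet all 28 inputs agree.
verdict: equivalent


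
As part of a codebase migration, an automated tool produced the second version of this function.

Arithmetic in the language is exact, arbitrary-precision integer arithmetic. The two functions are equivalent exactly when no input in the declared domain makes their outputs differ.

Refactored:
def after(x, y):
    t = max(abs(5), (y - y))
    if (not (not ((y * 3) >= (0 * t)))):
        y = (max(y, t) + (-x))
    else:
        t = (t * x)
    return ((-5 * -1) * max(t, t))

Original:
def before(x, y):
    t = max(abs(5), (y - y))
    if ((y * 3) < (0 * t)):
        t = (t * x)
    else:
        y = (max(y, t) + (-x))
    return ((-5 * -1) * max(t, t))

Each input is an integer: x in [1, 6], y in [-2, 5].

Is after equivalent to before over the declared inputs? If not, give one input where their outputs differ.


Behavior is preserved: although comparison usage differs, and boolean connective usage differs, the outputs never diverge.
As a probe, take x=1, y=5: before runs t=5, then ((y * 3) < (0 * t)) is false, then y=4, then returns 25; after runs t=5, then (not (not ((y * 3) >= (0 * t)))) is true, then y=4, then returns 25; both end at 25.
Sweeping the whole domain (48 inputs) finds no disagreement.
verdict: equivalent


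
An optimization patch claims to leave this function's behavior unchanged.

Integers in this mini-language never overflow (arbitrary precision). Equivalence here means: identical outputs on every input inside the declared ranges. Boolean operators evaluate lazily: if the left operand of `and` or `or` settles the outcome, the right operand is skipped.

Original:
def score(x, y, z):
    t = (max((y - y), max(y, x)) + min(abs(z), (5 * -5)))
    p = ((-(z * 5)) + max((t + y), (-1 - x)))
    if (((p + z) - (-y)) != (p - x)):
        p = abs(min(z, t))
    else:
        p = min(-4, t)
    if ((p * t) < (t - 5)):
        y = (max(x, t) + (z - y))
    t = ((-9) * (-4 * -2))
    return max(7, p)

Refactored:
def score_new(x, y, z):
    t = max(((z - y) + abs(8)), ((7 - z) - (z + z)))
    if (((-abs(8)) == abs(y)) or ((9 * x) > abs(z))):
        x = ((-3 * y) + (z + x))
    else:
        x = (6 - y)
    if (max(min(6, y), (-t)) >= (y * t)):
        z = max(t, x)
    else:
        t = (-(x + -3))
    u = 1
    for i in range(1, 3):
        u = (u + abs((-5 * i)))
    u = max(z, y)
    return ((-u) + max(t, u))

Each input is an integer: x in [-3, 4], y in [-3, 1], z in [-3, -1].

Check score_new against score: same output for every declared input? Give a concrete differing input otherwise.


Take x=-3, y=-3, z=-3.
score: t becomes -25; next p becomes 17; next (((p + z) - (-y)) != (p - x)) evaluates to true; next p becomes 25; next ((p * t) < (t - 5)) evaluates to true; next y becomes -3; next t becomes -72; next final value 25
score_new: t becomes 16; next (((-abs(8)) == abs(y)) or ((9 * x) > abs(z))) evaluates to false; next x becomes 9; next (max(min(6, y), (-t)) >= (y * t)) evaluates to true; next z becomes 16; next u becomes 1; next at i=1:; next u becomes 6; next at i=2:; next u becomes 16; next u becomes 16; next final value 0
25 != 0, so the rewrite changes behavior.
verdict: not equivalent; witness: x=-3, y=-3, z=-3


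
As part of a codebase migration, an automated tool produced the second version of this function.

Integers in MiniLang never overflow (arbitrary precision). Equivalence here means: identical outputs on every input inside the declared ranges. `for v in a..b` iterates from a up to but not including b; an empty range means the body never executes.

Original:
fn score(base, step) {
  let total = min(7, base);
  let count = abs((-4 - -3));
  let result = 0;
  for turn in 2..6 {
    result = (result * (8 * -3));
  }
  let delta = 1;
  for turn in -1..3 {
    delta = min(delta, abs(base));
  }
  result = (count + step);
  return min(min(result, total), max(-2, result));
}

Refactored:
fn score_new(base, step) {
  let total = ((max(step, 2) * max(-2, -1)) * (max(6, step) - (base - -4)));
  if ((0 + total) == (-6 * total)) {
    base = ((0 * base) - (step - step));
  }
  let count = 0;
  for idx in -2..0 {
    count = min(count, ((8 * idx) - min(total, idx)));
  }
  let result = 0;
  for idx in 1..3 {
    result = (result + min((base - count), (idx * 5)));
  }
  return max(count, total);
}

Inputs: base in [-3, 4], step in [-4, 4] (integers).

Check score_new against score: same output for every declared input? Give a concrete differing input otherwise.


Try base=-3, step=-4.
score: total := -3 | count := 1 | result := 0 | iter turn=2: | result := 0 | iter turn=3: | result := 0 | iter turn=4: | result := 0 | iter turn=5: | result := 0 | delta := 1 | iter turn=-1: | delta := 1 | iter turn=0: | delta := 1 | iter turn=1: | delta := 1 | iter turn=2: | delta := 1 | result := -3 | result -3
score_new: total := -10 | ((0 + total) == (-6 * total)): false | count := 0 | iter idx=-2: | count := -6 | iter idx=-1: | count := -6 | result := 0 | iter idx=1: | result := 3 | iter idx=2: | result := 6 | result -6
-3 and -6 differ, so these are not the same function on this domain.
verdict: not equivalent; witness: base=-3, step=-4


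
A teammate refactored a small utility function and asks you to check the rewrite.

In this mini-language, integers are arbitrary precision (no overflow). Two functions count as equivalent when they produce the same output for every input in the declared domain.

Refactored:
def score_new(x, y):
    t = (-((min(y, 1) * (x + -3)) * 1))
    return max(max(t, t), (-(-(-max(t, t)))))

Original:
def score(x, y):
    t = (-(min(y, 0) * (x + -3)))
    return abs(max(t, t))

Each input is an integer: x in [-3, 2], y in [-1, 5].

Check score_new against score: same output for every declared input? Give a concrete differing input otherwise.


x=-3, y=1 yields 0 from score but 6 from score_new.
verdict: not equivalent; witness: x=-3, y=1


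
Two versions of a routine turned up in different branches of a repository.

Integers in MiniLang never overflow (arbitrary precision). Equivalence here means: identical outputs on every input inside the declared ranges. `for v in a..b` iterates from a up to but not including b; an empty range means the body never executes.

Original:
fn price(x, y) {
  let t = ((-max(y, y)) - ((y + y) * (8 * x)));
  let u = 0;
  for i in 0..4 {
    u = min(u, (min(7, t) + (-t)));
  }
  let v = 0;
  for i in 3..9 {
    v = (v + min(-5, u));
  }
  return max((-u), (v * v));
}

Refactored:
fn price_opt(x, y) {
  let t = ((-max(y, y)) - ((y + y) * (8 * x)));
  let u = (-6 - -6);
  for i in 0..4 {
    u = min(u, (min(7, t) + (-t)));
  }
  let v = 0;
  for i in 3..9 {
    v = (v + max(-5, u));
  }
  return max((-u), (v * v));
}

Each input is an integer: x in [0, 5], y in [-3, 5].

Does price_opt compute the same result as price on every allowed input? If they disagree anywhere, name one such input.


Run the pair on x=0, y=-3.
price: t=3, then u=0, then (i=0), then u=0, then (i=1), then u=0, then (i=2), then u=0, then (i=3), then u=0, then v=0, then (i=3), then v=-5, then (i=4), then v=-10, then (i=5), then v=-15, then (i=6), then v=-20, then (i=7), then v=-25, then (i=8), then v=-30, then returns 900
price_opt: t=3, then u=0, then (i=0), then u=0, then (i=1), then u=0, then (i=2), then u=0, then (i=3), then u=0, then v=0, then (i=3), then v=0, then (i=4), then v=0, then (i=5), then v=0, then (i=6), then v=0, then (i=7), then v=0, then (i=8), then v=0, then returns 0
900 vs 0 — the two versions disagree here.
verdict: not equivalent; witness: x=0, y=-3
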